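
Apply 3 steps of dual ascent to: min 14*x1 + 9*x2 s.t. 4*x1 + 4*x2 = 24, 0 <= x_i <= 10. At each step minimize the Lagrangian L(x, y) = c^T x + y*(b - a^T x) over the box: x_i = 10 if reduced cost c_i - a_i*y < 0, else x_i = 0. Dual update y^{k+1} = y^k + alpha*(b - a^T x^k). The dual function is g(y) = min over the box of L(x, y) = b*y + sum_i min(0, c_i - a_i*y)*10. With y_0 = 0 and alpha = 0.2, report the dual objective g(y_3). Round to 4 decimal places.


Dual ascent for LP: min 14*x1 + 9*x2, 4*x1 + 4*x2 = 24, 0 <= x_i <= 10
Step 1: y^k = 0.0, reduced costs: (14.0, 9.0)
  x^k = (0.0, 0.0), subgradient = b - a^T x = 24.0
  y^{k+1} = 0.0 + 0.2*24.0 = 4.8
Step 2: y^k = 4.8, reduced costs: (-5.2, -10.2)
  x^k = (10.0, 10.0), subgradient = b - a^T x = -56.0
  y^{k+1} = 4.8 + 0.2*-56.0 = -6.4
Step 3: y^k = -6.4, reduced costs: (39.6, 34.6)
  x^k = (0.0, 0.0), subgradient = b - a^T x = 24.0
  y^{k+1} = -6.4 + 0.2*24.0 = -1.6
Dual objective at y_3 = -1.6: reduced costs (20.4, 15.4), box minimizer x = (0.0, 0.0)
g(y_3) = b*y + (c1 - a1*y)*x1 + (c2 - a2*y)*x2 = 24*(-1.6) + 20.4*0.0 + 15.4*0.0 = -38.4 + 0.0 + 0.0 = -38.4


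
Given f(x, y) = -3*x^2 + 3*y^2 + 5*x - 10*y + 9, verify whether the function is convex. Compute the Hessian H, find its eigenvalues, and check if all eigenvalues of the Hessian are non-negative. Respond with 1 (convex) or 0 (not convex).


The Hessian of f(x,y) = -3*x^2 + 3*y^2 + 5*x - 10*y + 9 is:
H = [[-6, 0], [0, 6]]
Trace = -6 + 6 = 0
Determinant = -6*6 - (0)^2 = -36
Discriminant = (0)^2 - 4*-36 = 144.0
Eigenvalues: lambda_1 = -6.0, lambda_2 = 6.0
The function is not convex.

0


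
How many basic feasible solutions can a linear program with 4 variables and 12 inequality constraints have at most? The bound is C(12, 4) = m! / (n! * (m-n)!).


Each vertex corresponds to some choice of n active constraints out of m, so the number of vertices is at most C(m, n) = m! / (n!(m-n)!).
m = 12, n = 4
Numerator: 12 * 11 * 10 * 9
Denominator: 4! = 24
C(12, 4) = 495


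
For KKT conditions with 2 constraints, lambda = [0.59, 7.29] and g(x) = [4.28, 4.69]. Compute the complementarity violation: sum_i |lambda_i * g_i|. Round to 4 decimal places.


KKT complementary slackness check:
lambda_1 * g_1 = 0.59 * 4.28 = 2.5252
lambda_2 * g_2 = 7.29 * 4.69 = 34.1901
Total violation = 2.5252 + 34.1901 = 36.7153


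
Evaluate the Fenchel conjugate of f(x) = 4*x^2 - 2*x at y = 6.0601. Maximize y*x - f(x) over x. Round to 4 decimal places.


f*(y) = sup_x {y*x - a*x^2 - b*x} = sup_x {(y-b)*x - a*x^2}
FOC: (y - b) - 2a*x = 0 => x* = (y - b)/(2a)
x* = (6.0601 + 2)/(2*4) = 1.0075
f*(6.0601) = (y-b)^2/(4a) = (6.0601 + 2)^2/(4*4)
= 64.9652/16 = 4.0603


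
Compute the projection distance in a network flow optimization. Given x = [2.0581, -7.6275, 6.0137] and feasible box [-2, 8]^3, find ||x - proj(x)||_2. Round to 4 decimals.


Project each component onto [-2, 8].
clip(2.0581) = 2.0581, clip(-7.6275) = -2.0, clip(6.0137) = 6.0137
Projection = [2.0581, -2.0, 6.0137]
Squared diffs: [0.0, 31.6688, 0.0]
Distance = sqrt(31.6688) = 5.6275


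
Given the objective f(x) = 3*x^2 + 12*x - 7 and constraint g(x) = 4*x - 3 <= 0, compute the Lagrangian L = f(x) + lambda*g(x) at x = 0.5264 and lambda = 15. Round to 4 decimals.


Step 1: Evaluate f(x).
f(0.5264) = 3*0.5264^2 + 12*0.5264 - 7 = 0.1481
Step 2: Evaluate g(x).
g(0.5264) = 4*0.5264 - 3 = -0.8944
Step 3: Compute Lagrangian.
L = 0.1481 + 15*-0.8944 = -13.2679


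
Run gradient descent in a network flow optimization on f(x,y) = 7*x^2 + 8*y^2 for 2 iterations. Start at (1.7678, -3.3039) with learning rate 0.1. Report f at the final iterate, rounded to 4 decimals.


Gradient descent on f(x,y) = 7*x^2 + 8*y^2.
Starting point: (1.7678, -3.3039), alpha = 0.1
Step 1: grad_x = 2*7*1.7678 = 24.7492, grad_y = 2*8*-3.3039 = -52.8624
  x_1 = 1.7678 - 0.1*24.7492 = -0.7071
  y_1 = -3.3039 - 0.1*-52.8624 = 1.9823
Step 2: grad_x = 2*7*-0.7071 = -9.8997, grad_y = 2*8*1.9823 = 31.7174
  x_2 = -0.7071 - 0.1*-9.8997 = 0.2828
  y_2 = 1.9823 - 0.1*31.7174 = -1.1894
f(0.2828, -1.1894) = 7*0.2828^2 + 8*(-1.1894)^2 = 11.8775


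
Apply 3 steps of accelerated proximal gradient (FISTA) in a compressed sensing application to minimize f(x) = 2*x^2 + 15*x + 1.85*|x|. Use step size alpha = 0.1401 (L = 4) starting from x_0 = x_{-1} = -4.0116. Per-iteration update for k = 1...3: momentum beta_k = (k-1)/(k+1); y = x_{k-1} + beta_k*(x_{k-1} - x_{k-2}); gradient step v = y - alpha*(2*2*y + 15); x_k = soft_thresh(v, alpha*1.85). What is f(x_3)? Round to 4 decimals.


FISTA on f(x) = 2*x^2 + 15*x + 1.85*|x|
L = 4, alpha = 0.1401
Iteration 1: beta = 0.0, y = -4.0116 + 0.0*(-4.0116 + 4.0116) = -4.0116
  grad(y) = -1.0464, v = y - alpha*grad = -3.865
  prox(v) = soft_thresh(-3.865, 0.2592) = -3.6058
Iteration 2: beta = 0.3333, y = -3.6058 + 0.3333*(-3.6058 + 4.0116) = -3.4706
  grad(y) = 1.1178, v = y - alpha*grad = -3.6272
  prox(v) = soft_thresh(-3.6272, 0.2592) = -3.368
Iteration 3: beta = 0.5, y = -3.368 + 0.5*(-3.368 + 3.6058) = -3.249
  grad(y) = 2.0038, v = y - alpha*grad = -3.5298
  prox(v) = soft_thresh(-3.5298, 0.2592) = -3.2706
f(x_3) = 2*(-3.2706)^2 + 15*(-3.2706) + 1.85*|-3.2706| = -21.6147


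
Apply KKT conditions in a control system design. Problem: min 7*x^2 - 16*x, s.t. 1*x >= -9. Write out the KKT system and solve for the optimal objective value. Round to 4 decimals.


Step 1: Try lambda = 0 (constraint inactive).
Stationarity: 2*7*x - 16 = 0
x* = 16/(2*7) = 8/7 = 1.1429 (rounded; the exact value 8/7 is used below)
Check constraint: 1*1.1429 = 1.1429 >= -9 -- satisfied.
Step 2: Compute optimal value.
f(x*) = 7*(8/7)^2 - 16*(8/7) = -9.1429


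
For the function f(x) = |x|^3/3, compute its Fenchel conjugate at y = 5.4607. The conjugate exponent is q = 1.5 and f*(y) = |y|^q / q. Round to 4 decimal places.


The conjugate exponent q satisfies 1/p + 1/q = 1.
p = 3, so q = 3/(3 - 1) = 1.5
|y|^q = 5.4607^1.5 = 12.7606
f*(5.4607) = 12.7606 / 1.5 = 8.5071


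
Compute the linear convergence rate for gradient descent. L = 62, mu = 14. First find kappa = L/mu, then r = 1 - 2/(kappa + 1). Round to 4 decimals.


Step 1: Compute the condition number.
kappa = L/mu = 62/14 = 4.4286
Step 2: Compute the convergence rate.
r = 1 - 2/(kappa + 1) = 1 - 2*mu/(L + mu) = (L - mu)/(L + mu) = 48/76 = 0.6316


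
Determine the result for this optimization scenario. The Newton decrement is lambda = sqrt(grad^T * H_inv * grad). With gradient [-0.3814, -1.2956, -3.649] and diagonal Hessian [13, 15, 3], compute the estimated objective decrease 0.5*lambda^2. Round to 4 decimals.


Step 1: H is diagonal, so H^(-1) * g = [-0.0293, -0.0864, -1.2163].
Step 2: g^T H^(-1) g = sum_i g_i^2 / H_ii
  = (-0.3814)^2/13 + (-1.2956)^2/15 + (-3.649)^2/3
  = 0.0112 + 0.1119 + 4.4384 = 4.5615
Step 3: Objective decrease = 0.5 * g^T H^(-1) g = 2.2807


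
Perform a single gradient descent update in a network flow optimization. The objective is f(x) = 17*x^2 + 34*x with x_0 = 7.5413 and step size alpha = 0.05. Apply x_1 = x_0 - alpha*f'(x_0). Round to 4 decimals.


We compute the gradient at x_0 and apply the update.
f'(x) = 34*x + 34
f'(7.5413) = 34*7.5413 + 34 = 290.4042
x_1 = 7.5413 - 0.05*290.4042 = -6.9789


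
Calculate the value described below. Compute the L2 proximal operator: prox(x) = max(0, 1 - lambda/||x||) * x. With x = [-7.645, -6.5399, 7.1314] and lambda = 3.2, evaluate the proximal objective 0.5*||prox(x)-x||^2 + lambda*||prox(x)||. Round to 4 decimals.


Step 1: Compute ||x||.
||x|| = 12.3318
Step 2: Compute scaling factor.
scale = max(0, 1 - 3.2/12.3318) = 0.7405
Step 3: prox(x) = [-5.6612, -4.8428, 5.2809]
||prox(x)|| = 9.1318
Step 4: Proximal objective.
0.5*||prox-x||^2 = 5.12
lambda*||prox|| = 29.2218
Total = 34.3417


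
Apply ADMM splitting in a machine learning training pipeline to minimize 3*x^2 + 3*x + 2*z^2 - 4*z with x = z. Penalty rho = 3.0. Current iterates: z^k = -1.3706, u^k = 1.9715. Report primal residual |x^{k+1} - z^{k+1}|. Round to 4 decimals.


ADMM iteration with rho = 3.0, z^k = -1.3706, u^k = 1.9715
Step 1: x-update.
Minimize 3*x^2 + 3*x + (3.0/2)*(x + 1.3706 + 1.9715)^2
FOC: (2*3 + 3.0)*x = -3 + 3.0*(-1.3706 - 1.9715)
x^{k+1} = -1.4474
Step 2: z-update.
Minimize 2*z^2 - 4*z + (3.0/2)*(-1.4474 - z + 1.9715)^2
FOC: (2*2 + 3.0)*z = 4 + 3.0*(-1.4474 + 1.9715)
z^{k+1} = 0.7961
Step 3: u-update.
u^{k+1} = 1.9715 - 1.4474 - 0.7961 = -0.2719
Step 4: Primal residual = |-1.4474 - 0.7961| = 2.2434


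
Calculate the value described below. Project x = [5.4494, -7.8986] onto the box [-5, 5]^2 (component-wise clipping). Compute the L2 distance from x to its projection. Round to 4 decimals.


Project each component onto [-5, 5].
clip(5.4494) = 5.0, clip(-7.8986) = -5.0
Projection = [5.0, -5.0]
Squared diffs: [0.202, 8.4019]
Distance = sqrt(8.6039) = 2.9332


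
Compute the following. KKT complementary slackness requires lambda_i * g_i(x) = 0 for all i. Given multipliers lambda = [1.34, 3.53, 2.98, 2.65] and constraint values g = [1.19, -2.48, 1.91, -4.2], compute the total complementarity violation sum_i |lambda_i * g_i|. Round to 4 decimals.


KKT complementary slackness check:
lambda_1 * g_1 = 1.34 * 1.19 = 1.5946
lambda_2 * g_2 = 3.53 * -2.48 = -8.7544
lambda_3 * g_3 = 2.98 * 1.91 = 5.6918
lambda_4 * g_4 = 2.65 * -4.2 = -11.13
Total violation = 1.5946 + 8.7544 + 5.6918 + 11.13 = 27.1708


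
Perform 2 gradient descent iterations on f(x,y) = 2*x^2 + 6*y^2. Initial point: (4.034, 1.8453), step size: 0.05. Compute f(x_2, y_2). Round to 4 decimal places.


Gradient descent on f(x,y) = 2*x^2 + 6*y^2.
Starting point: (4.034, 1.8453), alpha = 0.05
Step 1: grad_x = 2*2*4.034 = 16.136, grad_y = 2*6*1.8453 = 22.1436
  x_1 = 4.034 - 0.05*16.136 = 3.2272
  y_1 = 1.8453 - 0.05*22.1436 = 0.7381
Step 2: grad_x = 2*2*3.2272 = 12.9088, grad_y = 2*6*0.7381 = 8.8574
  x_2 = 3.2272 - 0.05*12.9088 = 2.5818
  y_2 = 0.7381 - 0.05*8.8574 = 0.2952
f(2.5818, 0.2952) = 2*2.5818^2 + 6*0.2952^2 = 13.854


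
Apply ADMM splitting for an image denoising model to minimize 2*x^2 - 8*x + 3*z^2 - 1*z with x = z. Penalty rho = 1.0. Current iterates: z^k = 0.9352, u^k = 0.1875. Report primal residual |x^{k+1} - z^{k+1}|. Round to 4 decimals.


ADMM iteration with rho = 1.0, z^k = 0.9352, u^k = 0.1875
Step 1: x-update.
Minimize 2*x^2 - 8*x + (1.0/2)*(x - 0.9352 + 0.1875)^2
FOC: (2*2 + 1.0)*x = 8 + 1.0*(0.9352 - 0.1875)
x^{k+1} = 1.7495
Step 2: z-update.
Minimize 3*z^2 - 1*z + (1.0/2)*(1.7495 - z + 0.1875)^2
FOC: (2*3 + 1.0)*z = 1 + 1.0*(1.7495 + 0.1875)
z^{k+1} = 0.4196
Step 3: u-update.
u^{k+1} = 0.1875 + 1.7495 - 0.4196 = 1.5175
Step 4: Primal residual = |1.7495 - 0.4196| = 1.33


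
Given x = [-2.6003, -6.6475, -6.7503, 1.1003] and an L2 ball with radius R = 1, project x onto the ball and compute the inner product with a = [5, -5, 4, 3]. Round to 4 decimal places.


Step 1: Compute ||x|| (intermediates to 6 decimals).
||x|| = sqrt((-2.6003)^2 + (-6.6475)^2 + (-6.7503)^2 + 1.1003^2) = 9.885749
Step 2: Project.
Since ||x|| > R, scale = R/||x|| = 1/9.885749 = 0.101156, proj(x) = scale * x
proj(x) = [-0.263036, -0.672435, -0.682833, 0.111302]
Step 3: Dot product.
a^T * proj(x) = 5*(-0.263036) - 5*(-0.672435) + 4*(-0.682833) + 3*0.111302 = -0.3504


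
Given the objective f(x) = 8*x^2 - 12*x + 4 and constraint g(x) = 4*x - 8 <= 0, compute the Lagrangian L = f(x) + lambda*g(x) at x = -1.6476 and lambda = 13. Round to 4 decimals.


Step 1: Evaluate f(x).
f(-1.6476) = 8*(-1.6476)^2 - 12*(-1.6476) + 4 = 45.4879
Step 2: Evaluate g(x).
g(-1.6476) = 4*-1.6476 - 8 = -14.5904
Step 3: Compute Lagrangian.
L = 45.4879 + 13*-14.5904 = -144.1873


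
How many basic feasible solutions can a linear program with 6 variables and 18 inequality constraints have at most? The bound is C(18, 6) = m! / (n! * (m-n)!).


Each vertex corresponds to some choice of n active constraints out of m, so the number of vertices is at most C(m, n) = m! / (n!(m-n)!).
m = 18, n = 6
Numerator: 18 * 17 * 16 * 15 * 14 * 13
Denominator: 6! = 720
C(18, 6) = 18564


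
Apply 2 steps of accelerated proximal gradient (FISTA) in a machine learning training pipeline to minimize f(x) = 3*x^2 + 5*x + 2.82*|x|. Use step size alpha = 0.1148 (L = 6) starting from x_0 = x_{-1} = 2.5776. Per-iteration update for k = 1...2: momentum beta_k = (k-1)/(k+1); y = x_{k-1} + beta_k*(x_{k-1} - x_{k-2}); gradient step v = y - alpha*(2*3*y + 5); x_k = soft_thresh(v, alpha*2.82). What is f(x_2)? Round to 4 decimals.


FISTA on f(x) = 3*x^2 + 5*x + 2.82*|x|
L = 6, alpha = 0.1148
Iteration 1: beta = 0.0, y = 2.5776 + 0.0*(2.5776 - 2.5776) = 2.5776
  grad(y) = 20.4656, v = y - alpha*grad = 0.2281
  prox(v) = soft_thresh(0.2281, 0.3237) = 0.0
Iteration 2: beta = 0.3333, y = 0.0 + 0.3333*(0.0 - 2.5776) = -0.8592
  grad(y) = -0.1552, v = y - alpha*grad = -0.8414
  prox(v) = soft_thresh(-0.8414, 0.3237) = -0.5176
f(x_2) = 3*(-0.5176)^2 + 5*(-0.5176) + 2.82*|-0.5176| = -0.3246


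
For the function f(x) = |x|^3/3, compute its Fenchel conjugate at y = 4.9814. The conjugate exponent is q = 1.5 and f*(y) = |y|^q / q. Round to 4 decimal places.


The conjugate exponent q satisfies 1/p + 1/q = 1.
p = 3, so q = 3/(3 - 1) = 1.5
|y|^q = 4.9814^1.5 = 11.118
f*(4.9814) = 11.118 / 1.5 = 7.412


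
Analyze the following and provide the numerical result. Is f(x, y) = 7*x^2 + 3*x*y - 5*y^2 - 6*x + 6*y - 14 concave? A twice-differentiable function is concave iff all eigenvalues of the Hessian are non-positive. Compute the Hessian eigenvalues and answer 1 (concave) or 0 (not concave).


The Hessian of f(x,y) = 7*x^2 + 3*x*y - 5*y^2 - 6*x + 6*y - 14 is:
H = [[14, 3], [3, -10]]
Trace = 14 - 10 = 4
Determinant = 14*-10 - (3)^2 = -149
Discriminant = (4)^2 - 4*-149 = 612.0
Eigenvalues: lambda_1 = -10.3693, lambda_2 = 14.3693
The function is not concave.

0


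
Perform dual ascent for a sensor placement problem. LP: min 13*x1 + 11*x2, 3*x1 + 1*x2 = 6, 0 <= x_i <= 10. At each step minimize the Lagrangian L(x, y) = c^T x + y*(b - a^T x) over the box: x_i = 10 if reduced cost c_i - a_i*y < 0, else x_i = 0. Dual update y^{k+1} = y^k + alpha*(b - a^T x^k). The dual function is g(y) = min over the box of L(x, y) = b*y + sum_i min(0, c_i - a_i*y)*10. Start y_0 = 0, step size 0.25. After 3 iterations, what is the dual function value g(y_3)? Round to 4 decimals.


Dual ascent for LP: min 13*x1 + 11*x2, 3*x1 + 1*x2 = 6, 0 <= x_i <= 10
Step 1: y^k = 0.0, reduced costs: (13.0, 11.0)
  x^k = (0.0, 0.0), subgradient = b - a^T x = 6.0
  y^{k+1} = 0.0 + 0.25*6.0 = 1.5
Step 2: y^k = 1.5, reduced costs: (8.5, 9.5)
  x^k = (0.0, 0.0), subgradient = b - a^T x = 6.0
  y^{k+1} = 1.5 + 0.25*6.0 = 3.0
Step 3: y^k = 3.0, reduced costs: (4.0, 8.0)
  x^k = (0.0, 0.0), subgradient = b - a^T x = 6.0
  y^{k+1} = 3.0 + 0.25*6.0 = 4.5
Dual objective at y_3 = 4.5: reduced costs (-0.5, 6.5), box minimizer x = (10.0, 0.0)
g(y_3) = b*y + (c1 - a1*y)*x1 + (c2 - a2*y)*x2 = 6*4.5 + (-0.5)*10.0 + 6.5*0.0 = 27.0 - 5.0 + 0.0 = 22.0


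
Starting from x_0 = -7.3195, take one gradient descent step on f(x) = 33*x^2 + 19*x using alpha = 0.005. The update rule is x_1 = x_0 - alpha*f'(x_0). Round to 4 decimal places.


We compute the gradient at x_0 and apply the update.
f'(x) = 66*x + 19
f'(-7.3195) = 66*-7.3195 + 19 = -464.087
x_1 = -7.3195 - 0.005*-464.087 = -4.9991


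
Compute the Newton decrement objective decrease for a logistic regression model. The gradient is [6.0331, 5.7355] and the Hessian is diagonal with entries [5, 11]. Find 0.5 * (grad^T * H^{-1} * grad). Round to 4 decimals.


Step 1: H is diagonal, so H^(-1) * g = [1.2066, 0.5214].
Step 2: g^T H^(-1) g = sum_i g_i^2 / H_ii
  = (6.0331)^2/5 + (5.7355)^2/11
  = 7.2797 + 2.9905 = 10.2702
Step 3: Objective decrease = 0.5 * g^T H^(-1) g = 5.1351


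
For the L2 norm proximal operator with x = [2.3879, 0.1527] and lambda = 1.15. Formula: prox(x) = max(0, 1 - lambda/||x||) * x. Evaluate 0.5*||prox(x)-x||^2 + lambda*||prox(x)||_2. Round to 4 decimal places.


Step 1: Compute ||x||.
||x|| = 2.3928
Step 2: Compute scaling factor.
scale = max(0, 1 - 1.15/2.3928) = 0.5194
Step 3: prox(x) = [1.2402, 0.0793]
||prox(x)|| = 1.2428
Step 4: Proximal objective.
0.5*||prox-x||^2 = 0.6613
lambda*||prox|| = 1.4292
Total = 2.0904


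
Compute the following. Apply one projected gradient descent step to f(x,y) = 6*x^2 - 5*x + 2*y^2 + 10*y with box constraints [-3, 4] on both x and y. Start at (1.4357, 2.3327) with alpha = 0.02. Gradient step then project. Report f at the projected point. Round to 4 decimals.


Step 1: Compute gradient at (1.4357, 2.3327).
grad_x = 2*6*1.4357 - 5 = 12.2284
grad_y = 2*2*2.3327 + 10 = 19.3308
Step 2: Gradient step.
x_raw = 1.4357 - 0.02*12.2284 = 1.1911
y_raw = 2.3327 - 0.02*19.3308 = 1.9461
Step 3: Project onto [-3, 4].
x_proj = clip(1.1911) = 1.1911
y_proj = clip(1.9461) = 1.9461
Step 4: Evaluate f.
f(1.1911, 1.9461) = 29.5924


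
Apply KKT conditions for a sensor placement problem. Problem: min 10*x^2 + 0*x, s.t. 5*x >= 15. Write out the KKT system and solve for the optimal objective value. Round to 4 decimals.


Step 1: Try lambda = 0 (constraint inactive).
x_unc = 0/(2*10) = 0.0
Check: 5*0.0 = 0.0 < 15 -- violated!
Step 2: Constraint must be active: 5*x = 15
x* = 15/5 = 3.0
lambda = (2*10*3.0 + 0)/5 = 12.0
Step 3: Compute optimal value.
f(x*) = 10*3.0^2 + 0*3.0 = 90.0


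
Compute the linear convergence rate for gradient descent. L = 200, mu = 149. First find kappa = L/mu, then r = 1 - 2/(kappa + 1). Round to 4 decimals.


Step 1: Compute the condition number.
kappa = L/mu = 200/149 = 1.3423
Step 2: Compute the convergence rate.
r = 1 - 2/(kappa + 1) = 1 - 2*mu/(L + mu) = (L - mu)/(L + mu) = 51/349 = 0.1461


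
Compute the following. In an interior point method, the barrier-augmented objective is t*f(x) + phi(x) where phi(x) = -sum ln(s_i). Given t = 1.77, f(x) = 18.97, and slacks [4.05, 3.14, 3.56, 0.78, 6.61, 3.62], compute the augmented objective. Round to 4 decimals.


Step 1: Compute log-barrier.
ln values: [1.3987, 1.1442, 1.2698, -0.2485, 1.8886, 1.2865]
phi = -(1.3987 + 1.1442 + 1.2698 - 0.2485 + 1.8886 + 1.2865) = -6.7393
Step 2: Compute augmented objective.
t*f(x) = 1.77*18.97 = 33.5769
Total = 33.5769 - 6.7393 = 26.8376


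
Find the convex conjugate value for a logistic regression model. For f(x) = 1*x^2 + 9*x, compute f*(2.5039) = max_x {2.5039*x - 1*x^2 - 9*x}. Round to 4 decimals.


f*(y) = sup_x {y*x - a*x^2 - b*x} = sup_x {(y-b)*x - a*x^2}
FOC: (y - b) - 2a*x = 0 => x* = (y - b)/(2a)
x* = (2.5039 - 9)/(2*1) = -3.2481
f*(2.5039) = (y-b)^2/(4a) = (2.5039 - 9)^2/(4*1)
= 42.1993/4 = 10.5498


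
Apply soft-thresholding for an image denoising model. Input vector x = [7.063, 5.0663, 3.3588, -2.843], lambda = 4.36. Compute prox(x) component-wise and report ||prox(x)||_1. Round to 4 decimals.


Soft-thresholding with lambda = 4.36:
prox(7.063) = sign(7.063)*max(|7.063| - 4.36, 0) = 2.703
prox(5.0663) = sign(5.0663)*max(|5.0663| - 4.36, 0) = 0.7063
prox(3.3588) = sign(3.3588)*max(|3.3588| - 4.36, 0) = 0.0
prox(-2.843) = sign(-2.843)*max(|-2.843| - 4.36, 0) = 0.0
prox(x) = [2.703, 0.7063, 0.0, 0.0]
||prox(x)||_1 = 2.703 + 0.7063 + 0.0 + 0.0 = 3.4093


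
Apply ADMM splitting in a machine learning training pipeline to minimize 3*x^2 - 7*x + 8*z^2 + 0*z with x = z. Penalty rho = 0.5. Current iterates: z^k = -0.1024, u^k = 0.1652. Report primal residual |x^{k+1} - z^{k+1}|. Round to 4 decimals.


ADMM iteration with rho = 0.5, z^k = -0.1024, u^k = 0.1652
Step 1: x-update.
Minimize 3*x^2 - 7*x + (0.5/2)*(x + 0.1024 + 0.1652)^2
FOC: (2*3 + 0.5)*x = 7 + 0.5*(-0.1024 - 0.1652)
x^{k+1} = 1.0563
Step 2: z-update.
Minimize 8*z^2 + 0*z + (0.5/2)*(1.0563 - z + 0.1652)^2
FOC: (2*8 + 0.5)*z = 0 + 0.5*(1.0563 + 0.1652)
z^{k+1} = 0.037
Step 3: u-update.
u^{k+1} = 0.1652 + 1.0563 - 0.037 = 1.1845
Step 4: Primal residual = |1.0563 - 0.037| = 1.0193


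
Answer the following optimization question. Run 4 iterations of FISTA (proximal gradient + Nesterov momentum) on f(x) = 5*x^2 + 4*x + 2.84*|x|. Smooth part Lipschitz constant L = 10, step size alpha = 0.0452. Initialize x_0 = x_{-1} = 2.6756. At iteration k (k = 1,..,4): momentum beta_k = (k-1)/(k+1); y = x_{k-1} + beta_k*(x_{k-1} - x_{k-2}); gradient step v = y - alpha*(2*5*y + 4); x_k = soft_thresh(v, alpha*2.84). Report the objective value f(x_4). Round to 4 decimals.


FISTA on f(x) = 5*x^2 + 4*x + 2.84*|x|
L = 10, alpha = 0.0452
Iteration 1: beta = 0.0, y = 2.6756 + 0.0*(2.6756 - 2.6756) = 2.6756
  grad(y) = 30.756, v = y - alpha*grad = 1.2854
  prox(v) = soft_thresh(1.2854, 0.1284) = 1.1571
Iteration 2: beta = 0.3333, y = 1.1571 + 0.3333*(1.1571 - 2.6756) = 0.6509
  grad(y) = 10.5088, v = y - alpha*grad = 0.1759
  prox(v) = soft_thresh(0.1759, 0.1284) = 0.0475
Iteration 3: beta = 0.5, y = 0.0475 + 0.5*(0.0475 - 1.1571) = -0.5073
  grad(y) = -1.0726, v = y - alpha*grad = -0.4588
  prox(v) = soft_thresh(-0.4588, 0.1284) = -0.3304
Iteration 4: beta = 0.6, y = -0.3304 + 0.6*(-0.3304 - 0.0475) = -0.5572
  grad(y) = -1.5716, v = y - alpha*grad = -0.4861
  prox(v) = soft_thresh(-0.4861, 0.1284) = -0.3578
f(x_4) = 5*(-0.3578)^2 + 4*(-0.3578) + 2.84*|-0.3578| = 0.225


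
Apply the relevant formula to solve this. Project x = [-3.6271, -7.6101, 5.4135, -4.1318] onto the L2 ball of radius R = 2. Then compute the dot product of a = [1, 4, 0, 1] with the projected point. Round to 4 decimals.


Step 1: Compute ||x|| (intermediates to 6 decimals).
||x|| = sqrt((-3.6271)^2 + (-7.6101)^2 + 5.4135^2 + (-4.1318)^2) = 10.837307
Step 2: Project.
Since ||x|| > R, scale = R/||x|| = 2/10.837307 = 0.184548, proj(x) = scale * x
proj(x) = [-0.669374, -1.404429, 0.999051, -0.762515]
Step 3: Dot product.
a^T * proj(x) = 1*(-0.669374) + 4*(-1.404429) + 0*0.999051 + 1*(-0.762515) = -7.0496


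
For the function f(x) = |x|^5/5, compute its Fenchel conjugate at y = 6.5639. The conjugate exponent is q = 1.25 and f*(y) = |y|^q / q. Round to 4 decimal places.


The conjugate exponent q satisfies 1/p + 1/q = 1.
p = 5, so q = 5/(5 - 1) = 1.25
|y|^q = 6.5639^1.25 = 10.5064
f*(6.5639) = 10.5064 / 1.25 = 8.4051


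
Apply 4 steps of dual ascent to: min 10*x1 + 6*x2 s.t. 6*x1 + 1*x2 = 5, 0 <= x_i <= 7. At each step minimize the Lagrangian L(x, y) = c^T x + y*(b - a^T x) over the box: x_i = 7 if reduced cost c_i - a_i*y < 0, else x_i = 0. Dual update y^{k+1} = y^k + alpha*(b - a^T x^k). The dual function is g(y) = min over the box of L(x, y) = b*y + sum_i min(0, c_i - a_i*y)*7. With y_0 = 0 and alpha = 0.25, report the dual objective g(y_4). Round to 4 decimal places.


Dual ascent for LP: min 10*x1 + 6*x2, 6*x1 + 1*x2 = 5, 0 <= x_i <= 7
Step 1: y^k = 0.0, reduced costs: (10.0, 6.0)
  x^k = (0.0, 0.0), subgradient = b - a^T x = 5.0
  y^{k+1} = 0.0 + 0.25*5.0 = 1.25
Step 2: y^k = 1.25, reduced costs: (2.5, 4.75)
  x^k = (0.0, 0.0), subgradient = b - a^T x = 5.0
  y^{k+1} = 1.25 + 0.25*5.0 = 2.5
Step 3: y^k = 2.5, reduced costs: (-5.0, 3.5)
  x^k = (7.0, 0.0), subgradient = b - a^T x = -37.0
  y^{k+1} = 2.5 + 0.25*-37.0 = -6.75
Step 4: y^k = -6.75, reduced costs: (50.5, 12.75)
  x^k = (0.0, 0.0), subgradient = b - a^T x = 5.0
  y^{k+1} = -6.75 + 0.25*5.0 = -5.5
Dual objective at y_4 = -5.5: reduced costs (43.0, 11.5), box minimizer x = (0.0, 0.0)
g(y_4) = b*y + (c1 - a1*y)*x1 + (c2 - a2*y)*x2 = 5*(-5.5) + 43.0*0.0 + 11.5*0.0 = -27.5 + 0.0 + 0.0 = -27.5


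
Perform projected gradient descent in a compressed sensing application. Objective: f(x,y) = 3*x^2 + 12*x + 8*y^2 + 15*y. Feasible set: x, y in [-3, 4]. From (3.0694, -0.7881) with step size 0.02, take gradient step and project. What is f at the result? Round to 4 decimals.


Step 1: Compute gradient at (3.0694, -0.7881).
grad_x = 2*3*3.0694 + 12 = 30.4164
grad_y = 2*8*-0.7881 + 15 = 2.3904
Step 2: Gradient step.
x_raw = 3.0694 - 0.02*30.4164 = 2.4611
y_raw = -0.7881 - 0.02*2.3904 = -0.8359
Step 3: Project onto [-3, 4].
x_proj = clip(2.4611) = 2.4611
y_proj = clip(-0.8359) = -0.8359
Step 4: Evaluate f.
f(2.4611, -0.8359) = 40.7548


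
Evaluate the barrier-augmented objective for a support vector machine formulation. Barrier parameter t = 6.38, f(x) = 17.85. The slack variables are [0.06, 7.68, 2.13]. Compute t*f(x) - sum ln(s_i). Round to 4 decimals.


Step 1: Compute log-barrier.
ln values: [-2.8134, 2.0386, 0.7561]
phi = -(-2.8134 + 2.0386 + 0.7561) = 0.0187
Step 2: Compute augmented objective.
t*f(x) = 6.38*17.85 = 113.883
Total = 113.883 + 0.0187 = 113.9017


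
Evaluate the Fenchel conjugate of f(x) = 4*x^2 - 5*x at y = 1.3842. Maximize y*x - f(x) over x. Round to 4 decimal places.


f*(y) = sup_x {y*x - a*x^2 - b*x} = sup_x {(y-b)*x - a*x^2}
FOC: (y - b) - 2a*x = 0 => x* = (y - b)/(2a)
x* = (1.3842 + 5)/(2*4) = 0.798
f*(1.3842) = (y-b)^2/(4a) = (1.3842 + 5)^2/(4*4)
= 40.758/16 = 2.5474


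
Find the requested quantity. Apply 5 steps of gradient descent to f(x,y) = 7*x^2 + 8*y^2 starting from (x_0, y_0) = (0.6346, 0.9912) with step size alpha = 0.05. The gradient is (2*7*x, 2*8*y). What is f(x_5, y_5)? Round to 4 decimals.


Gradient descent on f(x,y) = 7*x^2 + 8*y^2.
Starting point: (0.6346, 0.9912), alpha = 0.05
Step 1: grad_x = 2*7*0.6346 = 8.8844, grad_y = 2*8*0.9912 = 15.8592
  x_1 = 0.6346 - 0.05*8.8844 = 0.1904
  y_1 = 0.9912 - 0.05*15.8592 = 0.1982
Step 2: grad_x = 2*7*0.1904 = 2.6653, grad_y = 2*8*0.1982 = 3.1718
  x_2 = 0.1904 - 0.05*2.6653 = 0.0571
  y_2 = 0.1982 - 0.05*3.1718 = 0.0396
Step 3: grad_x = 2*7*0.0571 = 0.7996, grad_y = 2*8*0.0396 = 0.6344
  x_3 = 0.0571 - 0.05*0.7996 = 0.0171
  y_3 = 0.0396 - 0.05*0.6344 = 0.0079
Step 4: grad_x = 2*7*0.0171 = 0.2399, grad_y = 2*8*0.0079 = 0.1269
  x_4 = 0.0171 - 0.05*0.2399 = 0.0051
  y_4 = 0.0079 - 0.05*0.1269 = 0.0016
Step 5: grad_x = 2*7*0.0051 = 0.072, grad_y = 2*8*0.0016 = 0.0254
  x_5 = 0.0051 - 0.05*0.072 = 0.0015
  y_5 = 0.0016 - 0.05*0.0254 = 0.0003
f(0.0015, 0.0003) = 7*0.0015^2 + 8*0.0003^2 = 0.0


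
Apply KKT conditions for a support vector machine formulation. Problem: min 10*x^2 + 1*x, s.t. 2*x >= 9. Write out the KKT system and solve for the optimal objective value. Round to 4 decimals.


Step 1: Try lambda = 0 (constraint inactive).
x_unc = -1/(2*10) = -0.05
Check: 2*-0.05 = -0.1 < 9 -- violated!
Step 2: Constraint must be active: 2*x = 9
x* = 9/2 = 4.5
lambda = (2*10*4.5 + 1)/2 = 45.5
Step 3: Compute optimal value.
f(x*) = 10*4.5^2 + 1*4.5 = 207.0


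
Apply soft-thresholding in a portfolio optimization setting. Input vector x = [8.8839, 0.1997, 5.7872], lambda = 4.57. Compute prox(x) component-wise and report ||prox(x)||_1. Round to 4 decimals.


Soft-thresholding with lambda = 4.57:
prox(8.8839) = sign(8.8839)*max(|8.8839| - 4.57, 0) = 4.3139
prox(0.1997) = sign(0.1997)*max(|0.1997| - 4.57, 0) = 0.0
prox(5.7872) = sign(5.7872)*max(|5.7872| - 4.57, 0) = 1.2172
prox(x) = [4.3139, 0.0, 1.2172]
||prox(x)||_1 = 4.3139 + 0.0 + 1.2172 = 5.5311


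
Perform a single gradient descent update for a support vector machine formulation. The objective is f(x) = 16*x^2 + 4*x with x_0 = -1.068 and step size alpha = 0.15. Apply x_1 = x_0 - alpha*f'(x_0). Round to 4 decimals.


We compute the gradient at x_0 and apply the update.
f'(x) = 32*x + 4
f'(-1.068) = 32*-1.068 + 4 = -30.176
x_1 = -1.068 - 0.15*-30.176 = 3.4584


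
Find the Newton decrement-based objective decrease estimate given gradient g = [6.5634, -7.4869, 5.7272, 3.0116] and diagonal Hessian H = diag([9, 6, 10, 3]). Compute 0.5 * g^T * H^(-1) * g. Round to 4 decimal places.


Step 1: H is diagonal, so H^(-1) * g = [0.7293, -1.2478, 0.5727, 1.0039].
Step 2: g^T H^(-1) g = sum_i g_i^2 / H_ii
  = (6.5634)^2/9 + (-7.4869)^2/6 + (5.7272)^2/10 + (3.0116)^2/3
  = 4.7865 + 9.3423 + 3.2801 + 3.0232 = 20.4321
Step 3: Objective decrease = 0.5 * g^T H^(-1) g = 10.216


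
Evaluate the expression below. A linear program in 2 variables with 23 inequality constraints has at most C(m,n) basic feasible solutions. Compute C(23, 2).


Each vertex corresponds to some choice of n active constraints out of m, so the number of vertices is at most C(m, n) = m! / (n!(m-n)!).
m = 23, n = 2
Numerator: 23 * 22
Denominator: 2! = 2
C(23, 2) = 253


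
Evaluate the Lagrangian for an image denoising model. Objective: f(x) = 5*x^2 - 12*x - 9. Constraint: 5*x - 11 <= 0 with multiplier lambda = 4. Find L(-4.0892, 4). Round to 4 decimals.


Step 1: Evaluate f(x).
f(-4.0892) = 5*(-4.0892)^2 - 12*(-4.0892) - 9 = 123.6782
Step 2: Evaluate g(x).
g(-4.0892) = 5*-4.0892 - 11 = -31.446
Step 3: Compute Lagrangian.
L = 123.6782 + 4*-31.446 = -2.1058


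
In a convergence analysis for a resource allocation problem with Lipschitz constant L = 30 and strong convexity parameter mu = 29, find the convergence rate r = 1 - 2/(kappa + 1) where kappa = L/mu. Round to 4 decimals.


Step 1: Compute the condition number.
kappa = L/mu = 30/29 = 1.0345
Step 2: Compute the convergence rate.
r = 1 - 2/(kappa + 1) = 1 - 2*mu/(L + mu) = (L - mu)/(L + mu) = 1/59 = 0.0169


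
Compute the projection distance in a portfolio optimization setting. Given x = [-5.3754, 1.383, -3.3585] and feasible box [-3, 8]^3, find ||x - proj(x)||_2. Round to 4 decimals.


Project each component onto [-3, 8].
clip(-5.3754) = -3.0, clip(1.383) = 1.383, clip(-3.3585) = -3.0
Projection = [-3.0, 1.383, -3.0]
Squared diffs: [5.6425, 0.0, 0.1285]
Distance = sqrt(5.771) = 2.4023


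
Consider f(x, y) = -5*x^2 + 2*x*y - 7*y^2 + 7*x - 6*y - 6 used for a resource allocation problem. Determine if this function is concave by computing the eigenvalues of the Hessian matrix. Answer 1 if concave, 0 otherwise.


The Hessian of f(x,y) = -5*x^2 + 2*x*y - 7*y^2 + 7*x - 6*y - 6 is:
H = [[-10, 2], [2, -14]]
Trace = -10 - 14 = -24
Determinant = -10*-14 - (2)^2 = 136
Discriminant = (-24)^2 - 4*136 = 32.0
Eigenvalues: lambda_1 = -14.8284, lambda_2 = -9.1716
The function is concave.

1


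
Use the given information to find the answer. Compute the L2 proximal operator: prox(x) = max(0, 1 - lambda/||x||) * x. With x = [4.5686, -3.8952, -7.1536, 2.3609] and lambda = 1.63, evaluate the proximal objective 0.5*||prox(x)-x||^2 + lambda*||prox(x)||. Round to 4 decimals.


Step 1: Compute ||x||.
||x|| = 9.6329
Step 2: Compute scaling factor.
scale = max(0, 1 - 1.63/9.6329) = 0.8308
Step 3: prox(x) = [3.7955, -3.2361, -5.9431, 1.9614]
||prox(x)|| = 8.0029
Step 4: Proximal objective.
0.5*||prox-x||^2 = 1.3285
lambda*||prox|| = 13.0447
Total = 14.3732


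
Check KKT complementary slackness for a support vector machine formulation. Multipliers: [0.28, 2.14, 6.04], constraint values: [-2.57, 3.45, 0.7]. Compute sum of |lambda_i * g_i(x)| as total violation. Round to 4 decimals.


KKT complementary slackness check:
lambda_1 * g_1 = 0.28 * -2.57 = -0.7196
lambda_2 * g_2 = 2.14 * 3.45 = 7.383
lambda_3 * g_3 = 6.04 * 0.7 = 4.228
Total violation = 0.7196 + 7.383 + 4.228 = 12.3306


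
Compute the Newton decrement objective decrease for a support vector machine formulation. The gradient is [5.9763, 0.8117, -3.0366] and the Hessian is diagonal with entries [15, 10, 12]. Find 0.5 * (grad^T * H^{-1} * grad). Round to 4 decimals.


Step 1: H is diagonal, so H^(-1) * g = [0.3984, 0.0812, -0.2531].
Step 2: g^T H^(-1) g = sum_i g_i^2 / H_ii
  = (5.9763)^2/15 + (0.8117)^2/10 + (-3.0366)^2/12
  = 2.3811 + 0.0659 + 0.7684 = 3.2154
Step 3: Objective decrease = 0.5 * g^T H^(-1) g = 1.6077


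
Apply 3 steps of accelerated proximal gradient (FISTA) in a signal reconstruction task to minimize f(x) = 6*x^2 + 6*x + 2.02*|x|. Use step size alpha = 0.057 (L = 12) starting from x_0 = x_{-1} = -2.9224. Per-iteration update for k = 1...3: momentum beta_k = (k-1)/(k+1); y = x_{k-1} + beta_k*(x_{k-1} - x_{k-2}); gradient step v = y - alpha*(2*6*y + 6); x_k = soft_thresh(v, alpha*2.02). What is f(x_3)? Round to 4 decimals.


FISTA on f(x) = 6*x^2 + 6*x + 2.02*|x|
L = 12, alpha = 0.057
Iteration 1: beta = 0.0, y = -2.9224 + 0.0*(-2.9224 + 2.9224) = -2.9224
  grad(y) = -29.0688, v = y - alpha*grad = -1.2655
  prox(v) = soft_thresh(-1.2655, 0.1151) = -1.1503
Iteration 2: beta = 0.3333, y = -1.1503 + 0.3333*(-1.1503 + 2.9224) = -0.5597
  grad(y) = -0.7158, v = y - alpha*grad = -0.5188
  prox(v) = soft_thresh(-0.5188, 0.1151) = -0.4037
Iteration 3: beta = 0.5, y = -0.4037 + 0.5*(-0.4037 + 1.1503) = -0.0304
  grad(y) = 5.6353, v = y - alpha*grad = -0.3516
  prox(v) = soft_thresh(-0.3516, 0.1151) = -0.2365
f(x_3) = 6*(-0.2365)^2 + 6*(-0.2365) + 2.02*|-0.2365| = -0.6056


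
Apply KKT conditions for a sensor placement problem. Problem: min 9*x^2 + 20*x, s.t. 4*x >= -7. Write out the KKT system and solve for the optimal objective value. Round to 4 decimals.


Step 1: Try lambda = 0 (constraint inactive).
Stationarity: 2*9*x + 20 = 0
x* = -20/(2*9) = -10/9 = -1.1111 (rounded; the exact value -10/9 is used below)
Check constraint: 4*-1.1111 = -4.4444 >= -7 -- satisfied.
Step 2: Compute optimal value.
f(x*) = 9*(-10/9)^2 + 20*(-10/9) = -11.1111


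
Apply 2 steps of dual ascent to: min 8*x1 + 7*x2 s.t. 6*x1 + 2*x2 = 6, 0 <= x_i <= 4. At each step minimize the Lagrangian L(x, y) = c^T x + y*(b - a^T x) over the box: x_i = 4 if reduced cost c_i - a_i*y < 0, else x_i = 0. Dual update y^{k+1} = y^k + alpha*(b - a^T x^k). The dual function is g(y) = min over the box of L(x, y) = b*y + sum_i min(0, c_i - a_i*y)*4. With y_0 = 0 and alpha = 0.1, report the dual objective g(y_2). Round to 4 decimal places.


Dual ascent for LP: min 8*x1 + 7*x2, 6*x1 + 2*x2 = 6, 0 <= x_i <= 4
Step 1: y^k = 0.0, reduced costs: (8.0, 7.0)
  x^k = (0.0, 0.0), subgradient = b - a^T x = 6.0
  y^{k+1} = 0.0 + 0.1*6.0 = 0.6
Step 2: y^k = 0.6, reduced costs: (4.4, 5.8)
  x^k = (0.0, 0.0), subgradient = b - a^T x = 6.0
  y^{k+1} = 0.6 + 0.1*6.0 = 1.2
Dual objective at y_2 = 1.2: reduced costs (0.8, 4.6), box minimizer x = (0.0, 0.0)
g(y_2) = b*y + (c1 - a1*y)*x1 + (c2 - a2*y)*x2 = 6*1.2 + 0.8*0.0 + 4.6*0.0 = 7.2 + 0.0 + 0.0 = 7.2


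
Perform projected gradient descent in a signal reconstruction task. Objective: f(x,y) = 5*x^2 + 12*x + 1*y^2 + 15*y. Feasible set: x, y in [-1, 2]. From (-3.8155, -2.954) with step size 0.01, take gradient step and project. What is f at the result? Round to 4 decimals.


Step 1: Compute gradient at (-3.8155, -2.954).
grad_x = 2*5*-3.8155 + 12 = -26.155
grad_y = 2*1*-2.954 + 15 = 9.092
Step 2: Gradient step.
x_raw = -3.8155 - 0.01*-26.155 = -3.554
y_raw = -2.954 - 0.01*9.092 = -3.0449
Step 3: Project onto [-1, 2].
x_proj = clip(-3.554) = -1.0
y_proj = clip(-3.0449) = -1.0
Step 4: Evaluate f.
f(-1.0, -1.0) = -21.0


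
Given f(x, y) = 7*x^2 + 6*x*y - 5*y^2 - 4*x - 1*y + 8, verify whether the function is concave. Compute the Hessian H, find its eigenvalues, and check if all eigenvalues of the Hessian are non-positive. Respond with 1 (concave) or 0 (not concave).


The Hessian of f(x,y) = 7*x^2 + 6*x*y - 5*y^2 - 4*x - 1*y + 8 is:
H = [[14, 6], [6, -10]]
Trace = 14 - 10 = 4
Determinant = 14*-10 - (6)^2 = -176
Discriminant = (4)^2 - 4*-176 = 720.0
Eigenvalues: lambda_1 = -11.4164, lambda_2 = 15.4164
The function is not concave.

0


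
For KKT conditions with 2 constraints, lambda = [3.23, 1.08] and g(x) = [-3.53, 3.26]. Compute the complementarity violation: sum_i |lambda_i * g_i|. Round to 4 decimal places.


KKT complementary slackness check:
lambda_1 * g_1 = 3.23 * -3.53 = -11.4019
lambda_2 * g_2 = 1.08 * 3.26 = 3.5208
Total violation = 11.4019 + 3.5208 = 14.9227


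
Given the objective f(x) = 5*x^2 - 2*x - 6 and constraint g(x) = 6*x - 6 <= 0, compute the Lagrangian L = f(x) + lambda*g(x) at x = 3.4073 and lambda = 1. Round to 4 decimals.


Step 1: Evaluate f(x).
f(3.4073) = 5*3.4073^2 - 2*3.4073 - 6 = 45.2339
Step 2: Evaluate g(x).
g(3.4073) = 6*3.4073 - 6 = 14.4438
Step 3: Compute Lagrangian.
L = 45.2339 + 1*14.4438 = 59.6777


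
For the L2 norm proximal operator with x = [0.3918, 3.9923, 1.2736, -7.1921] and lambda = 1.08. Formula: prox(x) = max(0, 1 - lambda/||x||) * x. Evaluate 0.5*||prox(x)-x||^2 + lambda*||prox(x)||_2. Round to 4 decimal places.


Step 1: Compute ||x||.
||x|| = 8.3331
Step 2: Compute scaling factor.
scale = max(0, 1 - 1.08/8.3331) = 0.8704
Step 3: prox(x) = [0.341, 3.4749, 1.1085, -6.26]
||prox(x)|| = 7.2531
Step 4: Proximal objective.
0.5*||prox-x||^2 = 0.5832
lambda*||prox|| = 7.8333
Total = 8.4165


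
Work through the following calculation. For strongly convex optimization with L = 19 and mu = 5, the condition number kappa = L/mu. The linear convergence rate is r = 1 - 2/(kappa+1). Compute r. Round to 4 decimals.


Step 1: Compute the condition number.
kappa = L/mu = 19/5 = 3.8
Step 2: Compute the convergence rate.
r = 1 - 2/(kappa + 1) = 1 - 2*mu/(L + mu) = (L - mu)/(L + mu) = 14/24 = 0.5833


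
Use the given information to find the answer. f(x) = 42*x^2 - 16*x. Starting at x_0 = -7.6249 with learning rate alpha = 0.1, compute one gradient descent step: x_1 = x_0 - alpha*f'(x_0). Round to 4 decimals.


We compute the gradient at x_0 and apply the update.
f'(x) = 84*x - 16
f'(-7.6249) = 84*-7.6249 - 16 = -656.4916
x_1 = -7.6249 - 0.1*-656.4916 = 58.0243


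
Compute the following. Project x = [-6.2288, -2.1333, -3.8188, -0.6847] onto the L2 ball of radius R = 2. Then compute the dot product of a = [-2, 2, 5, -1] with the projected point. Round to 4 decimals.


Step 1: Compute ||x|| (intermediates to 6 decimals).
||x|| = sqrt((-6.2288)^2 + (-2.1333)^2 + (-3.8188)^2 + (-0.6847)^2) = 7.642052
Step 2: Project.
Since ||x|| > R, scale = R/||x|| = 2/7.642052 = 0.26171, proj(x) = scale * x
proj(x) = [-1.630139, -0.558306, -0.999418, -0.179193]
Step 3: Dot product.
a^T * proj(x) = -2*(-1.630139) + 2*(-0.558306) + 5*(-0.999418) - 1*(-0.179193) = -2.6742


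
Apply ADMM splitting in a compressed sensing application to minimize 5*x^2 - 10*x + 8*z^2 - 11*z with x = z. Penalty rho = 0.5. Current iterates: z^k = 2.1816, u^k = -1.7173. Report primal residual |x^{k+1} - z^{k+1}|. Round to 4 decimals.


ADMM iteration with rho = 0.5, z^k = 2.1816, u^k = -1.7173
Step 1: x-update.
Minimize 5*x^2 - 10*x + (0.5/2)*(x - 2.1816 - 1.7173)^2
FOC: (2*5 + 0.5)*x = 10 + 0.5*(2.1816 + 1.7173)
x^{k+1} = 1.138
Step 2: z-update.
Minimize 8*z^2 - 11*z + (0.5/2)*(1.138 - z - 1.7173)^2
FOC: (2*8 + 0.5)*z = 11 + 0.5*(1.138 - 1.7173)
z^{k+1} = 0.6491
Step 3: u-update.
u^{k+1} = -1.7173 + 1.138 - 0.6491 = -1.2284
Step 4: Primal residual = |1.138 - 0.6491| = 0.4889


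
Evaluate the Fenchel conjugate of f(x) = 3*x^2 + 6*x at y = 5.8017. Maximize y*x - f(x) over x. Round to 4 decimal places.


f*(y) = sup_x {y*x - a*x^2 - b*x} = sup_x {(y-b)*x - a*x^2}
FOC: (y - b) - 2a*x = 0 => x* = (y - b)/(2a)
x* = (5.8017 - 6)/(2*3) = -0.0331
f*(5.8017) = (y-b)^2/(4a) = (5.8017 - 6)^2/(4*3)
= 0.0393/12 = 0.0033


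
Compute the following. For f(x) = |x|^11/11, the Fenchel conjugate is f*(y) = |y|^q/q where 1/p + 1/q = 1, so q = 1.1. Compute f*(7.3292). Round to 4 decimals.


The conjugate exponent q satisfies 1/p + 1/q = 1.
p = 11, so q = 11/(11 - 1) = 1.1
|y|^q = 7.3292^1.1 = 8.9446
f*(7.3292) = 8.9446 / 1.1 = 8.1315


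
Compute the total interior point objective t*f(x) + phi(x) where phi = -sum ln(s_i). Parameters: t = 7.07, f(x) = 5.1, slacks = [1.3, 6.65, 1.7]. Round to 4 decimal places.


Step 1: Compute log-barrier.
ln values: [0.2624, 1.8946, 0.5306]
phi = -(0.2624 + 1.8946 + 0.5306) = -2.6876
Step 2: Compute augmented objective.
t*f(x) = 7.07*5.1 = 36.057
Total = 36.057 - 2.6876 = 33.3694


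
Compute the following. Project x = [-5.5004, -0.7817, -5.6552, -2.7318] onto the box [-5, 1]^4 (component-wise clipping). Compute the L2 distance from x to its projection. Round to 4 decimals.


Project each component onto [-5, 1].
clip(-5.5004) = -5.0, clip(-0.7817) = -0.7817, clip(-5.6552) = -5.0, clip(-2.7318) = -2.7318
Projection = [-5.0, -0.7817, -5.0, -2.7318]
Squared diffs: [0.2504, 0.0, 0.4293, 0.0]
Distance = sqrt(0.6797) = 0.8244


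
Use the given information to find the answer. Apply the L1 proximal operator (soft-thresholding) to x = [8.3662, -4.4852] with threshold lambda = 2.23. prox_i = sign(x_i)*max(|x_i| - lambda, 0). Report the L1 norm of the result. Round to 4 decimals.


Soft-thresholding with lambda = 2.23:
prox(8.3662) = sign(8.3662)*max(|8.3662| - 2.23, 0) = 6.1362
prox(-4.4852) = sign(-4.4852)*max(|-4.4852| - 2.23, 0) = -2.2552
prox(x) = [6.1362, -2.2552]
||prox(x)||_1 = 6.1362 + 2.2552 = 8.3914
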